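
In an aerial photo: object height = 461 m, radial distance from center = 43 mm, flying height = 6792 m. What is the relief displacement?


d = h * r / H = 461 * 43 / 6792 = 2.92 mm

2.92 mm


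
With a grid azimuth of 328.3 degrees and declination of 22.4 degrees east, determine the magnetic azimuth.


magnetic azimuth = grid azimuth - declination (east +ve)
mag_az = 328.3 - 22.4 = 305.9 degrees

305.9 degrees


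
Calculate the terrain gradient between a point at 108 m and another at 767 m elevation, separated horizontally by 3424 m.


gradient = (767 - 108) / 3424 = 659 / 3424 = 0.1925

0.1925


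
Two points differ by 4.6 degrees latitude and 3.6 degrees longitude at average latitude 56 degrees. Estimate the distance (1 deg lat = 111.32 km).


dlat_km = 4.6 * 111.32 = 512.072
dlon_km = 3.6 * 111.32 * cos(56) ≈ 224.098
dist = sqrt(512.072^2 + 224.098^2) ≈ 559.0 km

559.0 km


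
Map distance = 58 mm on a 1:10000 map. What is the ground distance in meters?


ground = 58 mm * 10000 / 1000 = 580.0 m

580.0 m


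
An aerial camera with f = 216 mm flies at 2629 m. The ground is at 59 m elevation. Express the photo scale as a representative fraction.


scale = f / (H - h) = 216 mm / 2570 m = 216 / 2570000 = 1:11898

1:11898


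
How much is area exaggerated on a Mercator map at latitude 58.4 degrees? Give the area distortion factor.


area_distortion = 1/cos^2(58.4) = 3.642

3.642


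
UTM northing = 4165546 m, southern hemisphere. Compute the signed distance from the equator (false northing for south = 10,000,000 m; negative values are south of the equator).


For southern: actual = 4165546 - 10000000 = -5834454 m

-5834454 m


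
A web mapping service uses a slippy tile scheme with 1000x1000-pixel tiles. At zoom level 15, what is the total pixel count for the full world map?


tiles per axis = 2^15 = 32768
total tiles = 32768^2 = 1073741824
pixels per axis = 32768 * 1000 = 32768000
total pixels = 32768000^2 = 1073741824000000

1073741824000000 pixels


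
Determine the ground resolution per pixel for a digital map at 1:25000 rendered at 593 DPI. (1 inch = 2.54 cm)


pixel_cm = 2.54 / 593 ≈ 0.004283 cm
ground = pixel_cm * 25000 / 100 = 2.54 * 25000 / (593 * 100) = 63500 / 59300 ≈ 1.07 m

1.07 m


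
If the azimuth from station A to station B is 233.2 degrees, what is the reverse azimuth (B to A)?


back azimuth = (233.2 + 180) mod 360 = 53.2 degrees

53.2 degrees


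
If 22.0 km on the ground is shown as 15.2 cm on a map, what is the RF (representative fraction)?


ground = 22.0 km = 2200000 cm; RF denominator = ground / map = 2200000 / 15.2 ≈ 144737; RF = 1:144737

1:144737


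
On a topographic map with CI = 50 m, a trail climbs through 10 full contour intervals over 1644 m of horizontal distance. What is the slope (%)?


elevation change = 10 * 50 = 500 m
slope = 500 / 1644 * 100 = 30.4%

30.4%


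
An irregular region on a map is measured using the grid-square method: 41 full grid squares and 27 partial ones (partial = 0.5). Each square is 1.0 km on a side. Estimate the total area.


effective squares = 41 + 27 * 0.5 = 54.5
area = 54.5 * 1.0 = 54.5 km^2

54.5 km^2


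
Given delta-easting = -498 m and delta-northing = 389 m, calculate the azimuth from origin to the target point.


az = atan2(-498, 389) = -52.0 deg
adjusted to 0-360: 308.0 degrees

308.0 degrees


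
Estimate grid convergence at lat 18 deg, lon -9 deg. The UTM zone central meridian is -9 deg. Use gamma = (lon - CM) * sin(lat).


gamma = (-9 - -9) * sin(18) = 0 * 0.309017 = 0.0 degrees

0.0 degrees


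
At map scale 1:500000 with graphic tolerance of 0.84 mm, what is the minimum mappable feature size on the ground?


ground = 0.84 mm * 500000 / 1000 = 420.0 m

420.0 m


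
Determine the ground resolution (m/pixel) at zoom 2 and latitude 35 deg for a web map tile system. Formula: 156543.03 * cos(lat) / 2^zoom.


res = 156543.03 * cos(35) / 2^2 = 156543.03 * 0.81915204 / 4 = 32058.14 m/pixel

32058.14 m/pixel


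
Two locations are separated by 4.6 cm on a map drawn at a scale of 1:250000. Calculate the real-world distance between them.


ground = 4.6 cm * 250000 / 100 = 11500.0 m = 11.5 km

11.5 km


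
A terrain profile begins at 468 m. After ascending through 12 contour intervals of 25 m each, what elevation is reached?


elevation = 468 + 12 * 25 = 768 m

768 m


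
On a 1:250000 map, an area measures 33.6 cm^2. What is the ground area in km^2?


ground_area = 33.6 * (250000/100)^2 = 210000000.0 m^2 = 210.0 km^2

210.0 km^2


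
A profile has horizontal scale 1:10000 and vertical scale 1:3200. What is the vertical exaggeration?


VE = horizontal_scale / vertical_scale = 10000 / 3200 = 3.125 ≈ 3.1

3.1x


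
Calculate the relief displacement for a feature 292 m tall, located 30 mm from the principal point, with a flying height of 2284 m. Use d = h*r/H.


d = h * r / H = 292 * 30 / 2284 = 3.84 mm

3.84 mm


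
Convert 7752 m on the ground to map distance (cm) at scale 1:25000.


map_cm = 7752 * 100 / 25000 = 31.008 cm ≈ 31.01 cm

31.01 cm


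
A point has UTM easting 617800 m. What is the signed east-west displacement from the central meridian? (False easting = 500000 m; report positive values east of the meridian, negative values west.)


displacement = 617800 - 500000 = 117800 m

117800 m


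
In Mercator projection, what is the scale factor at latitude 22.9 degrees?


SF = 1 / cos(22.9) = 1 / 0.921185 = 1.086

1.086


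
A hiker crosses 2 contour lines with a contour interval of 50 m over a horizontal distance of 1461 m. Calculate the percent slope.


elevation change = 2 * 50 = 100 m
slope = 100 / 1461 * 100 = 6.8%

6.8%


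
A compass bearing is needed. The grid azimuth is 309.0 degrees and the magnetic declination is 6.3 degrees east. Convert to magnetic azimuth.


magnetic azimuth = grid azimuth - declination (east +ve)
mag_az = 309.0 - 6.3 = 302.7 degrees

302.7 degrees


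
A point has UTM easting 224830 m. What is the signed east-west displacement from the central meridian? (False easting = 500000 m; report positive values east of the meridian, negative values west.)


displacement = 224830 - 500000 = -275170 m

-275170 m


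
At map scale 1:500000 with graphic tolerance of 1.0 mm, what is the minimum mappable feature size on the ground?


ground = 1.0 mm * 500000 / 1000 = 500.0 m

500.0 m


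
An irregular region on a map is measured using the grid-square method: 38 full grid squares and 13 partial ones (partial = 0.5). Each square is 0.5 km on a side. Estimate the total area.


effective squares = 38 + 13 * 0.5 = 44.5
area = 44.5 * 0.25 = 11.125 km^2

11.125 km^2


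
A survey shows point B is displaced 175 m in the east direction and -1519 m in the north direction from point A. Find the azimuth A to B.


az = atan2(175, -1519) = 173.4 deg
adjusted to 0-360: 173.4 degrees

173.4 degrees


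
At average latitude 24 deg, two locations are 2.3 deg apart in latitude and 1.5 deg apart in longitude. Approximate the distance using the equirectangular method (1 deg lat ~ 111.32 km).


dlat_km = 2.3 * 111.32 = 256.036
dlon_km = 1.5 * 111.32 * cos(24) ≈ 152.544
dist = sqrt(256.036^2 + 152.544^2) ≈ 298.0 km

298.0 km


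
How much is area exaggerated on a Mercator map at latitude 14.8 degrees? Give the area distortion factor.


area_distortion = 1/cos^2(14.8) = 1.07

1.07


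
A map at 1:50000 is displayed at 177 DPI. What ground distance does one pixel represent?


pixel_cm = 2.54 / 177 ≈ 0.01435 cm
ground = pixel_cm * 50000 / 100 = 2.54 * 50000 / (177 * 100) = 127000 / 17700 ≈ 7.18 m

7.18 m


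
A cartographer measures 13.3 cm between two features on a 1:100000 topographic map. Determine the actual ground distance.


ground = 13.3 cm * 100000 / 100 = 13300.0 m = 13.3 km

13.3 km


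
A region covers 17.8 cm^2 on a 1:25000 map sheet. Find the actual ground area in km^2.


ground_area = 17.8 * (25000/100)^2 = 1112500.0 m^2 = 1.1125 km^2 ≈ 1.113 km^2

1.113 km^2


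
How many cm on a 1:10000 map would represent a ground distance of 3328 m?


map_cm = 3328 * 100 / 10000 = 33.28 cm

33.28 cm


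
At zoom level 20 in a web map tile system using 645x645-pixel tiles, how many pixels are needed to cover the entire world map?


tiles per axis = 2^20 = 1048576
total tiles = 1048576^2 = 1099511627776
pixels per axis = 1048576 * 645 = 676331520
total pixels = 676331520^2 = 457424324945510400

457424324945510400 pixels


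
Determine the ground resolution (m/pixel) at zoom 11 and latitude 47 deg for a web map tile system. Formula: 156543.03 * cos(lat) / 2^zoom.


res = 156543.03 * cos(47) / 2^11 = 156543.03 * 0.68199836 / 2048 = 52.13 m/pixel

52.13 m/pixel


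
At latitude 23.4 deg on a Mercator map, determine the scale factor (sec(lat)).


SF = 1 / cos(23.4) = 1 / 0.917755 = 1.09

1.09


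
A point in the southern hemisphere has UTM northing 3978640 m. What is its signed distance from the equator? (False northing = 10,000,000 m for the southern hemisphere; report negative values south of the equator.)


For southern: actual = 3978640 - 10000000 = -6021360 m

-6021360 m


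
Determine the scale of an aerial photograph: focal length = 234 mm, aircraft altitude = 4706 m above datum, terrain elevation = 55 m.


scale = f / (H - h) = 234 mm / 4651 m = 234 / 4651000 = 1:19876

1:19876


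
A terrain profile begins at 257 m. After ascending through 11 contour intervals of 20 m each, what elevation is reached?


elevation = 257 + 11 * 20 = 477 m

477 m


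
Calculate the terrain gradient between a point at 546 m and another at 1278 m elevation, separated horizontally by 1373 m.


gradient = (1278 - 546) / 1373 = 732 / 1373 = 0.5331

0.5331


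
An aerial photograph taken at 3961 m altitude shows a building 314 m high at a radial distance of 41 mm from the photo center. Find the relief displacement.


d = h * r / H = 314 * 41 / 3961 = 3.25 mm

3.25 mm


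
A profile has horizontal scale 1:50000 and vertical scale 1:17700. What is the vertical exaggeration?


VE = horizontal_scale / vertical_scale = 50000 / 17700 ≈ 2.8

2.8x


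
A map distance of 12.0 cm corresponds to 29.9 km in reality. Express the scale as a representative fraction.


ground = 29.9 km = 2990000 cm; RF denominator = ground / map = 2990000 / 12.0 ≈ 249167; RF = 1:249167

1:249167


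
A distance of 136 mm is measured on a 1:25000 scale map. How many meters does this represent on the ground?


ground = 136 mm * 25000 / 1000 = 3400.0 m

3400.0 m


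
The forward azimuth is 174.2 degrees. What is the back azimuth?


back azimuth = (174.2 + 180) mod 360 = 354.2 degrees

354.2 degrees


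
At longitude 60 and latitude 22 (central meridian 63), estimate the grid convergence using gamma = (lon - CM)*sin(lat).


gamma = (60 - 63) * sin(22) = -3 * 0.374607 = -1.124 degrees

-1.124 degrees


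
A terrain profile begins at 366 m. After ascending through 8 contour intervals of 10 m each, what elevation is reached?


elevation = 366 + 8 * 10 = 446 m

446 m


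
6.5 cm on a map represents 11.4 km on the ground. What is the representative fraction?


ground = 11.4 km = 1140000 cm; RF denominator = ground / map = 1140000 / 6.5 ≈ 175385; RF = 1:175385

1:175385


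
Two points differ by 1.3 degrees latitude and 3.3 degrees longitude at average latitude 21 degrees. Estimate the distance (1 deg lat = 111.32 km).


dlat_km = 1.3 * 111.32 = 144.716
dlon_km = 3.3 * 111.32 * cos(21) ≈ 342.956
dist = sqrt(144.716^2 + 342.956^2) ≈ 372.2 km

372.2 km


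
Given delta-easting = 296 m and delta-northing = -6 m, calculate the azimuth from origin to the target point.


az = atan2(296, -6) = 91.2 deg
adjusted to 0-360: 91.2 degrees

91.2 degrees


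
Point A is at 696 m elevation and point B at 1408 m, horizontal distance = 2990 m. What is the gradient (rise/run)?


gradient = (1408 - 696) / 2990 = 712 / 2990 = 0.2381

0.2381


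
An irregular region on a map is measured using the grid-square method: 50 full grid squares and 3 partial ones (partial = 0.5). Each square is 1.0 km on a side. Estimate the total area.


effective squares = 50 + 3 * 0.5 = 51.5
area = 51.5 * 1.0 = 51.5 km^2

51.5 km^2


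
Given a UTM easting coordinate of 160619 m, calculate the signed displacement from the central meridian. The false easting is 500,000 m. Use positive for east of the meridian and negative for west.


displacement = 160619 - 500000 = -339381 m

-339381 m


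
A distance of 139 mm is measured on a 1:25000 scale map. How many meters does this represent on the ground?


ground = 139 mm * 25000 / 1000 = 3475.0 m

3475.0 m


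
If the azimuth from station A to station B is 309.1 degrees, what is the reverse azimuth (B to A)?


back azimuth = (309.1 + 180) mod 360 = 129.1 degrees

129.1 degrees


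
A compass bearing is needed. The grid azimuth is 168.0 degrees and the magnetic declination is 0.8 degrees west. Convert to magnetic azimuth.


magnetic azimuth = grid azimuth - declination (east +ve)
mag_az = 168.0 - -0.8 = 168.8 degrees

168.8 degrees


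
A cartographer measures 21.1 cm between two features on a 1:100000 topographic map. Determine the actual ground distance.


ground = 21.1 cm * 100000 / 100 = 21100.0 m = 21.1 km

21.1 km


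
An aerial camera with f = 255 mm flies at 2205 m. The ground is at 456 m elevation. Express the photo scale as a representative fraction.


scale = f / (H - h) = 255 mm / 1749 m = 255 / 1749000 = 1:6859

1:6859


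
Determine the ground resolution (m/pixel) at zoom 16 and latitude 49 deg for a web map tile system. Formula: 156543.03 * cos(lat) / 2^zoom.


res = 156543.03 * cos(49) / 2^16 = 156543.03 * 0.65605903 / 65536 = 1.57 m/pixel

1.57 m/pixel


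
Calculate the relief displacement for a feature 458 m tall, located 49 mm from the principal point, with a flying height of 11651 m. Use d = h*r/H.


d = h * r / H = 458 * 49 / 11651 = 1.93 mm

1.93 mm


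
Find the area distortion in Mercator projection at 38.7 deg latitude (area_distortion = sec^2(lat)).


area_distortion = 1/cos^2(38.7) = 1.642

1.642


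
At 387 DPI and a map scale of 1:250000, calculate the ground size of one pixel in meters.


pixel_cm = 2.54 / 387 ≈ 0.006563 cm
ground = pixel_cm * 250000 / 100 = 2.54 * 250000 / (387 * 100) = 635000 / 38700 ≈ 16.41 m

16.41 m


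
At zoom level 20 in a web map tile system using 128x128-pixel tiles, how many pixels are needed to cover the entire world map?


tiles per axis = 2^20 = 1048576
total tiles = 1048576^2 = 1099511627776
pixels per axis = 1048576 * 128 = 134217728
total pixels = 134217728^2 = 18014398509481984

18014398509481984 pixels


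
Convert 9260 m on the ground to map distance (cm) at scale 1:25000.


map_cm = 9260 * 100 / 25000 = 37.04 cm

37.04 cm


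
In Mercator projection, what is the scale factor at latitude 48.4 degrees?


SF = 1 / cos(48.4) = 1 / 0.663926 = 1.506

1.506


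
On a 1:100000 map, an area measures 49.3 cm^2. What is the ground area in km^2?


ground_area = 49.3 * (100000/100)^2 = 49300000.0 m^2 = 49.3 km^2

49.3 km^2


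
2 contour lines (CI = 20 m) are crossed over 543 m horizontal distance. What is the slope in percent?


elevation change = 2 * 20 = 40 m
slope = 40 / 543 * 100 = 7.4%

7.4%


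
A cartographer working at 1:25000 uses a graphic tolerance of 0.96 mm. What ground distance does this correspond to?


ground = 0.96 mm * 25000 / 1000 = 24.0 m

24.0 m


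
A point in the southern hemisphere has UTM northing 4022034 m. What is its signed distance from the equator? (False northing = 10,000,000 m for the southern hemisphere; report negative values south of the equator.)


For southern: actual = 4022034 - 10000000 = -5977966 m

-5977966 m


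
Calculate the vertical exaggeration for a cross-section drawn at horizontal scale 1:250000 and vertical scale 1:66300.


VE = horizontal_scale / vertical_scale = 250000 / 66300 ≈ 3.8

3.8x


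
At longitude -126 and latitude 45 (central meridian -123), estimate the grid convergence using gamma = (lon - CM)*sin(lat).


gamma = (-126 - -123) * sin(45) = -3 * 0.707107 = -2.121 degrees

-2.121 degrees


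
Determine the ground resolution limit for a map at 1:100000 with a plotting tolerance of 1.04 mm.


ground = 1.04 mm * 100000 / 1000 = 104.0 m

104.0 m


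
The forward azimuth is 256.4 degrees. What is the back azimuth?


back azimuth = (256.4 + 180) mod 360 = 76.4 degrees

76.4 degrees


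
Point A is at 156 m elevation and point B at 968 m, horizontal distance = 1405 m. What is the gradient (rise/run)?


gradient = (968 - 156) / 1405 = 812 / 1405 = 0.5779

0.5779


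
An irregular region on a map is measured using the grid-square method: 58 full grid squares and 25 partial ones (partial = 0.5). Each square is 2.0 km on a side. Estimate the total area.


effective squares = 58 + 25 * 0.5 = 70.5
area = 70.5 * 4.0 = 282.0 km^2

282.0 km^2


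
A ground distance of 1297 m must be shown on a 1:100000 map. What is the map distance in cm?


map_cm = 1297 * 100 / 100000 = 1.297 cm ≈ 1.3 cm

1.3 cm


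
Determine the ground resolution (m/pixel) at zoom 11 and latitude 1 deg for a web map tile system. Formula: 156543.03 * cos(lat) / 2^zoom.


res = 156543.03 * cos(1) / 2^11 = 156543.03 * 0.9998477 / 2048 = 76.43 m/pixel

76.43 m/pixel


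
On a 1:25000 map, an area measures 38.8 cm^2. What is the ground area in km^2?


ground_area = 38.8 * (25000/100)^2 = 2425000.0 m^2 = 2.425 km^2

2.425 km^2


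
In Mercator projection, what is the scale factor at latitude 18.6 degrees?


SF = 1 / cos(18.6) = 1 / 0.947768 = 1.055

1.055


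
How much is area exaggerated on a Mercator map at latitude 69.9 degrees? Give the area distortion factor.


area_distortion = 1/cos^2(69.9) = 8.467

8.467


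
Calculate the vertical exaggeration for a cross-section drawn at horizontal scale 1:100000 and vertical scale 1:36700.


VE = horizontal_scale / vertical_scale = 100000 / 36700 ≈ 2.7

2.7x


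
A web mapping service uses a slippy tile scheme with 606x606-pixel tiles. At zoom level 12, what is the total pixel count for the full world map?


tiles per axis = 2^12 = 4096
total tiles = 4096^2 = 16777216
pixels per axis = 4096 * 606 = 2482176
total pixels = 2482176^2 = 6161197694976

6161197694976 pixels


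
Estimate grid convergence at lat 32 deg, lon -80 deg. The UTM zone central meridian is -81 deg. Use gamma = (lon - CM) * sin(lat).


gamma = (-80 - -81) * sin(32) = 1 * 0.529919 = 0.53 degrees

0.53 degrees


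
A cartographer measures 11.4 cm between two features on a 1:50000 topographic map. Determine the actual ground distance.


ground = 11.4 cm * 50000 / 100 = 5700.0 m = 5.7 km

5.7 km


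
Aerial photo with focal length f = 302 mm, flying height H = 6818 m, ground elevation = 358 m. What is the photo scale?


scale = f / (H - h) = 302 mm / 6460 m = 302 / 6460000 = 1:21391

1:21391


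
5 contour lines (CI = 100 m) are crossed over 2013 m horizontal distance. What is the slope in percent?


elevation change = 5 * 100 = 500 m
slope = 500 / 2013 * 100 = 24.8%

24.8%


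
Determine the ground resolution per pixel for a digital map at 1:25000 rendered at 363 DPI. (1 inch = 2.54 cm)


pixel_cm = 2.54 / 363 ≈ 0.006997 cm
ground = pixel_cm * 25000 / 100 = 2.54 * 25000 / (363 * 100) = 63500 / 36300 ≈ 1.75 m

1.75 m


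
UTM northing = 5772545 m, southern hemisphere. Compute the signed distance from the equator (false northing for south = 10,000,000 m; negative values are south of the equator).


For southern: actual = 5772545 - 10000000 = -4227455 m

-4227455 m


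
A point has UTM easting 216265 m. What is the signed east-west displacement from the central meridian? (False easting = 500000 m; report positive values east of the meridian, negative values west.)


displacement = 216265 - 500000 = -283735 m

-283735 m


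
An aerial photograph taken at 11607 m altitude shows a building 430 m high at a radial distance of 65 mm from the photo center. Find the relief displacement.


d = h * r / H = 430 * 65 / 11607 = 2.41 mm

2.41 mm


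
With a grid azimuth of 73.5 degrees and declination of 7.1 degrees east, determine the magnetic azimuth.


magnetic azimuth = grid azimuth - declination (east +ve)
mag_az = 73.5 - 7.1 = 66.4 degrees

66.4 degrees


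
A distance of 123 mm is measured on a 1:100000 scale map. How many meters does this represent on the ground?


ground = 123 mm * 100000 / 1000 = 12300.0 m

12300.0 m


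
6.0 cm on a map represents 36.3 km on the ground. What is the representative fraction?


ground = 36.3 km = 3630000 cm; RF denominator = ground / map = 3630000 / 6.0 = 605000; RF = 1:605000

1:605000


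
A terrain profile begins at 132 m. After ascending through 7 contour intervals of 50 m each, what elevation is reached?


elevation = 132 + 7 * 50 = 482 m

482 m


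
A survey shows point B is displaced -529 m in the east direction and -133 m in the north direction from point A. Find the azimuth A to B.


az = atan2(-529, -133) = -104.1 deg
adjusted to 0-360: 255.9 degrees

255.9 degrees


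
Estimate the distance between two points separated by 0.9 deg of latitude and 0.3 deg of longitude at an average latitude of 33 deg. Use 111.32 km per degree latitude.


dlat_km = 0.9 * 111.32 = 100.188
dlon_km = 0.3 * 111.32 * cos(33) ≈ 28.008
dist = sqrt(100.188^2 + 28.008^2) ≈ 104.0 km

104.0 km


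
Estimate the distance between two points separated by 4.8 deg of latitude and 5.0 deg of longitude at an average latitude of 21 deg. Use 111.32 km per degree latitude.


dlat_km = 4.8 * 111.32 = 534.336
dlon_km = 5.0 * 111.32 * cos(21) ≈ 519.631
dist = sqrt(534.336^2 + 519.631^2) ≈ 745.3 km

745.3 km


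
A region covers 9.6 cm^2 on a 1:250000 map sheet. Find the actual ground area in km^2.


ground_area = 9.6 * (250000/100)^2 = 60000000.0 m^2 = 60.0 km^2

60.0 km^2


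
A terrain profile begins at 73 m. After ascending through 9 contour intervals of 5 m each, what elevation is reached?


elevation = 73 + 9 * 5 = 118 m

118 m


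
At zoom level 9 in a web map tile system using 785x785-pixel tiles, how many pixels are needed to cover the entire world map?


tiles per axis = 2^9 = 512
total tiles = 512^2 = 262144
pixels per axis = 512 * 785 = 401920
total pixels = 401920^2 = 161539686400

161539686400 pixels


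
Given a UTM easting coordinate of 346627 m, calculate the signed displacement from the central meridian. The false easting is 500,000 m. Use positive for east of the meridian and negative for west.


displacement = 346627 - 500000 = -153373 m

-153373 m


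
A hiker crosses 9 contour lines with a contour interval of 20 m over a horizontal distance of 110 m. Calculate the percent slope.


elevation change = 9 * 20 = 180 m
slope = 180 / 110 * 100 = 163.6%

163.6%


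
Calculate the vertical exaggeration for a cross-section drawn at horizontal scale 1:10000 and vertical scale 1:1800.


VE = horizontal_scale / vertical_scale = 10000 / 1800 ≈ 5.6

5.6x


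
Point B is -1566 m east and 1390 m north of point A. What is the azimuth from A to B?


az = atan2(-1566, 1390) = -48.4 deg
adjusted to 0-360: 311.6 degrees

311.6 degrees


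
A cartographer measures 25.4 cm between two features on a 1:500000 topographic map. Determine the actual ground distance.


ground = 25.4 cm * 500000 / 100 = 127000.0 m = 127.0 km

127.0 km


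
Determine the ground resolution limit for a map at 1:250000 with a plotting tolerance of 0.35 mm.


ground = 0.35 mm * 250000 / 1000 = 87.5 m

87.5 m


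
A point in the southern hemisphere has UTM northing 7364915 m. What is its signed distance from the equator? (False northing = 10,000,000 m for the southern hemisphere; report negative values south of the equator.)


For southern: actual = 7364915 - 10000000 = -2635085 m

-2635085 m


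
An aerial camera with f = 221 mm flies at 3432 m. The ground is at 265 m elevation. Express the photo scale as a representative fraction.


scale = f / (H - h) = 221 mm / 3167 m = 221 / 3167000 = 1:14330

1:14330


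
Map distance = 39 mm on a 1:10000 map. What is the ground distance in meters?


ground = 39 mm * 10000 / 1000 = 390.0 m

390.0 m


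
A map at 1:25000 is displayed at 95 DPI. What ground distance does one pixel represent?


pixel_cm = 2.54 / 95 ≈ 0.026737 cm
ground = pixel_cm * 25000 / 100 = 2.54 * 25000 / (95 * 100) = 63500 / 9500 ≈ 6.68 m

6.68 m


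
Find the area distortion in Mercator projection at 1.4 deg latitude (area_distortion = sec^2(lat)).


area_distortion = 1/cos^2(1.4) = 1.001

1.001


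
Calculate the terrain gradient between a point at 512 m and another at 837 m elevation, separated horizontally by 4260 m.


gradient = (837 - 512) / 4260 = 325 / 4260 = 0.0763

0.0763


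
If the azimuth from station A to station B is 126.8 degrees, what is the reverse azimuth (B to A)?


back azimuth = (126.8 + 180) mod 360 = 306.8 degrees

306.8 degrees


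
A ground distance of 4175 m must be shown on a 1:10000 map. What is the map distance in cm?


map_cm = 4175 * 100 / 10000 = 41.75 cm

41.75 cm


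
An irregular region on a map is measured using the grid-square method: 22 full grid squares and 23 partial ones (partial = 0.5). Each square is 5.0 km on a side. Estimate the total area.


effective squares = 22 + 23 * 0.5 = 33.5
area = 33.5 * 25.0 = 837.5 km^2

837.5 km^2


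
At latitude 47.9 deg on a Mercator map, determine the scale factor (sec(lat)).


SF = 1 / cos(47.9) = 1 / 0.670427 = 1.492

1.492


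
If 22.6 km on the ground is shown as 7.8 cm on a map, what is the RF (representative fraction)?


ground = 22.6 km = 2260000 cm; RF denominator = ground / map = 2260000 / 7.8 ≈ 289744; RF = 1:289744

1:289744


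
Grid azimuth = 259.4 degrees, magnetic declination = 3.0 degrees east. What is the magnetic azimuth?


magnetic azimuth = grid azimuth - declination (east +ve)
mag_az = 259.4 - 3.0 = 256.4 degrees

256.4 degrees


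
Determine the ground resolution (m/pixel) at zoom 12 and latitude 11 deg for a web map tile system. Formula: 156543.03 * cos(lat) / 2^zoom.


res = 156543.03 * cos(11) / 2^12 = 156543.03 * 0.98162718 / 4096 = 37.52 m/pixel

37.52 m/pixel


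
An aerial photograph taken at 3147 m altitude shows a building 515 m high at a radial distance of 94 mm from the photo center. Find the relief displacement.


d = h * r / H = 515 * 94 / 3147 = 15.38 mm

15.38 mm


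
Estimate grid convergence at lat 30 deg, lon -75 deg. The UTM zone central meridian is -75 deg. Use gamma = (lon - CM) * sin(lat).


gamma = (-75 - -75) * sin(30) = 0 * 0.5 = 0.0 degrees

0.0 degrees


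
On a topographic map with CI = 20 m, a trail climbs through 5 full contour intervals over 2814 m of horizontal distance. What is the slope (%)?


elevation change = 5 * 20 = 100 m
slope = 100 / 2814 * 100 = 3.6%

3.6%


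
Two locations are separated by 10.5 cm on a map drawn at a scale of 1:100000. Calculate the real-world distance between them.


ground = 10.5 cm * 100000 / 100 = 10500.0 m = 10.5 km

10.5 km


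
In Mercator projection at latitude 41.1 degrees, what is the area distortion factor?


area_distortion = 1/cos^2(41.1) = 1.761

1.761


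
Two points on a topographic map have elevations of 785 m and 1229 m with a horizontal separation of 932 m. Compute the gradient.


gradient = (1229 - 785) / 932 = 444 / 932 = 0.4764

0.4764


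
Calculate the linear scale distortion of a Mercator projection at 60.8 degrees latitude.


SF = 1 / cos(60.8) = 1 / 0.48786 = 2.05

2.05


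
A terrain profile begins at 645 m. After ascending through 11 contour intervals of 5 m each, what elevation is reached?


elevation = 645 + 11 * 5 = 700 m

700 m


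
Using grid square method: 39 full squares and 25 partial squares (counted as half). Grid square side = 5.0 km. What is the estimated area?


effective squares = 39 + 25 * 0.5 = 51.5
area = 51.5 * 25.0 = 1287.5 km^2

1287.5 km^2


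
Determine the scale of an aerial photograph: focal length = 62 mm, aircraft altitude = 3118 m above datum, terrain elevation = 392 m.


scale = f / (H - h) = 62 mm / 2726 m = 62 / 2726000 = 1:43968

1:43968


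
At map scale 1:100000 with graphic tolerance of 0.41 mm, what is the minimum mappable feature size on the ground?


ground = 0.41 mm * 100000 / 1000 = 41.0 m

41.0 m


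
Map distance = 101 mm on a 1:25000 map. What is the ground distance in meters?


ground = 101 mm * 25000 / 1000 = 2525.0 m

2525.0 m


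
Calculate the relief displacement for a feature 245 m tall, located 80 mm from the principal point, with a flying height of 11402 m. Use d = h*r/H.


d = h * r / H = 245 * 80 / 11402 = 1.72 mm

1.72 mm


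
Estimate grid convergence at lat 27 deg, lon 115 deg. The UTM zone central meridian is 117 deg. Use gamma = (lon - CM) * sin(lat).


gamma = (115 - 117) * sin(27) = -2 * 0.45399 = -0.908 degrees

-0.908 degrees


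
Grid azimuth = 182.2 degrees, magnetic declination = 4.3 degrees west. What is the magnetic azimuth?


magnetic azimuth = grid azimuth - declination (east +ve)
mag_az = 182.2 - -4.3 = 186.5 degrees

186.5 degrees


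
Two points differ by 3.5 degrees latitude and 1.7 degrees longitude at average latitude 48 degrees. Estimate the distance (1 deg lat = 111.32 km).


dlat_km = 3.5 * 111.32 = 389.62
dlon_km = 1.7 * 111.32 * cos(48) ≈ 126.629
dist = sqrt(389.62^2 + 126.629^2) ≈ 409.7 km

409.7 km


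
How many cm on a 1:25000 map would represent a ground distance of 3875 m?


map_cm = 3875 * 100 / 25000 = 15.5 cm

15.5 cm


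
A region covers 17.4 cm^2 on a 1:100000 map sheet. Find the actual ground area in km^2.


ground_area = 17.4 * (100000/100)^2 = 17400000.0 m^2 = 17.4 km^2

17.4 km^2


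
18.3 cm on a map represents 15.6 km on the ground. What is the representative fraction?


ground = 15.6 km = 1560000 cm; RF denominator = ground / map = 1560000 / 18.3 ≈ 85246; RF = 1:85246

1:85246


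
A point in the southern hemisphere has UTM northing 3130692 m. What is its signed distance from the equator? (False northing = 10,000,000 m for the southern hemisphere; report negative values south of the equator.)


For southern: actual = 3130692 - 10000000 = -6869308 m

-6869308 m


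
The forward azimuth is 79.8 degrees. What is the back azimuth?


back azimuth = (79.8 + 180) mod 360 = 259.8 degrees

259.8 degrees


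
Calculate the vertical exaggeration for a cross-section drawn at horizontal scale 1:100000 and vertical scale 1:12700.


VE = horizontal_scale / vertical_scale = 100000 / 12700 ≈ 7.9

7.9x


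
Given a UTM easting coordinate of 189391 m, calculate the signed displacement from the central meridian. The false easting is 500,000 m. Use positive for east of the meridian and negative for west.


displacement = 189391 - 500000 = -310609 m

-310609 m


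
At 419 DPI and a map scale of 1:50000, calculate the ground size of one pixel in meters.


pixel_cm = 2.54 / 419 ≈ 0.006062 cm
ground = pixel_cm * 50000 / 100 = 2.54 * 50000 / (419 * 100) = 127000 / 41900 ≈ 3.03 m

3.03 m


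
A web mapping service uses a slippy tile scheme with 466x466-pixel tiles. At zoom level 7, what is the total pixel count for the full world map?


tiles per axis = 2^7 = 128
total tiles = 128^2 = 16384
pixels per axis = 128 * 466 = 59648
total pixels = 59648^2 = 3557883904

3557883904 pixels


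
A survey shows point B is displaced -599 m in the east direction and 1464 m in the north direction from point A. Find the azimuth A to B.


az = atan2(-599, 1464) = -22.3 deg
adjusted to 0-360: 337.7 degrees

337.7 degrees


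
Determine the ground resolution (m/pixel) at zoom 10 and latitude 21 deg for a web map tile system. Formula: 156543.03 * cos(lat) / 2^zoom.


res = 156543.03 * cos(21) / 2^10 = 156543.03 * 0.93358043 / 1024 = 142.72 m/pixel

142.72 m/pixel


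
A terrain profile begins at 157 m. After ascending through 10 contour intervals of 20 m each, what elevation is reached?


elevation = 157 + 10 * 20 = 357 m

357 m


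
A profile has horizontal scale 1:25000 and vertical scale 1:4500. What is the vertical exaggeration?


VE = horizontal_scale / vertical_scale = 25000 / 4500 ≈ 5.6

5.6x


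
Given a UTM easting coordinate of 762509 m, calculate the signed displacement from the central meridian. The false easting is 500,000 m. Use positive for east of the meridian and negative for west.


displacement = 762509 - 500000 = 262509 m

262509 m


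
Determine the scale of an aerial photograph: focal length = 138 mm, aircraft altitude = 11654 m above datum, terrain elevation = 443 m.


scale = f / (H - h) = 138 mm / 11211 m = 138 / 11211000 = 1:81239

1:81239


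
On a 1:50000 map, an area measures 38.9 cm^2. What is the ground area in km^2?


ground_area = 38.9 * (50000/100)^2 = 9725000.0 m^2 = 9.725 km^2

9.725 km^2


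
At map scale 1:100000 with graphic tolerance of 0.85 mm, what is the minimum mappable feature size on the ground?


ground = 0.85 mm * 100000 / 1000 = 85.0 m

85.0 m


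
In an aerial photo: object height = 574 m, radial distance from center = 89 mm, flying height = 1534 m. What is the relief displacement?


d = h * r / H = 574 * 89 / 1534 = 33.3 mm

33.3 mm


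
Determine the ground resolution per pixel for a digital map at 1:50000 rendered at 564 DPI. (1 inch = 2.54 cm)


pixel_cm = 2.54 / 564 ≈ 0.004504 cm
ground = pixel_cm * 50000 / 100 = 2.54 * 50000 / (564 * 100) = 127000 / 56400 ≈ 2.25 m

2.25 m


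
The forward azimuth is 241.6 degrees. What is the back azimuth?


back azimuth = (241.6 + 180) mod 360 = 61.6 degrees

61.6 degrees


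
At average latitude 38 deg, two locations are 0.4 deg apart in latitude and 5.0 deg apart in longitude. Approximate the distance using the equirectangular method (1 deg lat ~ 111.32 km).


dlat_km = 0.4 * 111.32 = 44.528
dlon_km = 5.0 * 111.32 * cos(38) ≈ 438.607
dist = sqrt(44.528^2 + 438.607^2) ≈ 440.9 km

440.9 km


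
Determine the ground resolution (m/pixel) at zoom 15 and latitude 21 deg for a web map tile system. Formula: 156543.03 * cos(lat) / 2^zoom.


res = 156543.03 * cos(21) / 2^15 = 156543.03 * 0.93358043 / 32768 = 4.46 m/pixel

4.46 m/pixel


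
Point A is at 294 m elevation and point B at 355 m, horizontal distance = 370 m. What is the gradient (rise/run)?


gradient = (355 - 294) / 370 = 61 / 370 = 0.1649

0.1649


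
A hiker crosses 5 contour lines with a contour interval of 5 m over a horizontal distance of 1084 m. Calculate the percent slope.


elevation change = 5 * 5 = 25 m
slope = 25 / 1084 * 100 = 2.3%

2.3%


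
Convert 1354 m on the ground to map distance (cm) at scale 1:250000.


map_cm = 1354 * 100 / 250000 = 0.5416 cm ≈ 0.54 cm

0.54 cm


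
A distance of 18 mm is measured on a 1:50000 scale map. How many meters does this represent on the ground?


ground = 18 mm * 50000 / 1000 = 900.0 m

900.0 m


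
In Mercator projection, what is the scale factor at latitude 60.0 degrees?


SF = 1 / cos(60.0) = 1 / 0.5 = 2.0

2.0


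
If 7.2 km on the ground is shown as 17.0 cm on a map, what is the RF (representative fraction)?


ground = 7.2 km = 720000 cm; RF denominator = ground / map = 720000 / 17.0 ≈ 42353; RF = 1:42353

1:42353


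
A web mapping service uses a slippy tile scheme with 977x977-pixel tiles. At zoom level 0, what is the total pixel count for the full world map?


tiles per axis = 2^0 = 1
total tiles = 1^2 = 1
pixels per axis = 1 * 977 = 977
total pixels = 977^2 = 954529

954529 pixels


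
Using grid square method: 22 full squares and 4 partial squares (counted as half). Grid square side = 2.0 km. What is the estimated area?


effective squares = 22 + 4 * 0.5 = 24.0
area = 24.0 * 4.0 = 96.0 km^2

96.0 km^2


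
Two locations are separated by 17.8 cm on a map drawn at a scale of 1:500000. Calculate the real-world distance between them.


ground = 17.8 cm * 500000 / 100 = 89000.0 m = 89.0 km

89.0 km


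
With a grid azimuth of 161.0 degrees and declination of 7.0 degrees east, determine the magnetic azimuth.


magnetic azimuth = grid azimuth - declination (east +ve)
mag_az = 161.0 - 7.0 = 154.0 degrees

154.0 degrees


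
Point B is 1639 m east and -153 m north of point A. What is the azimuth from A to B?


az = atan2(1639, -153) = 95.3 deg
adjusted to 0-360: 95.3 degrees

95.3 degrees


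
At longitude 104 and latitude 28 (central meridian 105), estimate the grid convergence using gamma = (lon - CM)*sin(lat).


gamma = (104 - 105) * sin(28) = -1 * 0.469472 = -0.469 degrees

-0.469 degrees


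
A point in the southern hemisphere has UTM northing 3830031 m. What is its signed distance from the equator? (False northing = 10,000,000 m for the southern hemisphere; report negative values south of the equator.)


For southern: actual = 3830031 - 10000000 = -6169969 m

-6169969 m


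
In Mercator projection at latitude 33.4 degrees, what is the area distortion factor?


area_distortion = 1/cos^2(33.4) = 1.435

1.435


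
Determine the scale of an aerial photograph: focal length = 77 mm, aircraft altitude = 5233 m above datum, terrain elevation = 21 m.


scale = f / (H - h) = 77 mm / 5212 m = 77 / 5212000 = 1:67688

1:67688


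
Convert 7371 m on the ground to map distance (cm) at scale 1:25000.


map_cm = 7371 * 100 / 25000 = 29.484 cm ≈ 29.48 cm

29.48 cm


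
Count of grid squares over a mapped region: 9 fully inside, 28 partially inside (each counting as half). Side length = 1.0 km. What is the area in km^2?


effective squares = 9 + 28 * 0.5 = 23.0
area = 23.0 * 1.0 = 23.0 km^2

23.0 km^2


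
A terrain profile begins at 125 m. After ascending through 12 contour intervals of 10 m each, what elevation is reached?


elevation = 125 + 12 * 10 = 245 m

245 m


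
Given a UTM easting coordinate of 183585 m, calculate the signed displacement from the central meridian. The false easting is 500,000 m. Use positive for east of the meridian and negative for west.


displacement = 183585 - 500000 = -316415 m

-316415 m


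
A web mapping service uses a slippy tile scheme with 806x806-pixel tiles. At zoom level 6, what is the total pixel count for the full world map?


tiles per axis = 2^6 = 64
total tiles = 64^2 = 4096
pixels per axis = 64 * 806 = 51584
total pixels = 51584^2 = 2660909056

2660909056 pixels


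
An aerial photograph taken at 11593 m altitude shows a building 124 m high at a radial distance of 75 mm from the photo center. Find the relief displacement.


d = h * r / H = 124 * 75 / 11593 = 0.8 mm

0.8 mm


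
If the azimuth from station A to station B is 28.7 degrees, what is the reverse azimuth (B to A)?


back azimuth = (28.7 + 180) mod 360 = 208.7 degrees

208.7 degrees


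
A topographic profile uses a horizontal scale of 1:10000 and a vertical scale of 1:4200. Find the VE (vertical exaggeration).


VE = horizontal_scale / vertical_scale = 10000 / 4200 ≈ 2.4

2.4x


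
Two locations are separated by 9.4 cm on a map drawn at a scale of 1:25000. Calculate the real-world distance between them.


ground = 9.4 cm * 25000 / 100 = 2350.0 m = 2.35 km

2.35 km
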